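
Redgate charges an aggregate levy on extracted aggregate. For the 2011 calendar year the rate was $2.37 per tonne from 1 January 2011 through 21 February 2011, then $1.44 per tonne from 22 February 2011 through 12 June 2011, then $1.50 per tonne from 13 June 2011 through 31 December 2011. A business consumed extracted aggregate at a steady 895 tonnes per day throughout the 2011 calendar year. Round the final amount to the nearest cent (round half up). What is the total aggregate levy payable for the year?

1 January – 21 February 2011: 52 days × 895 tonnes/day = 46,540 tonnes at $2.37/tonne → $110299.80
22 February – 12 June 2011: 111 days × 895 tonnes/day = 99,345 tonnes at $1.44/tonne → $143056.80
13 June – 31 December 2011: 202 days × 895 tonnes/day = 180,790 tonnes at $1.50/tonne → $271185.00

$524541.60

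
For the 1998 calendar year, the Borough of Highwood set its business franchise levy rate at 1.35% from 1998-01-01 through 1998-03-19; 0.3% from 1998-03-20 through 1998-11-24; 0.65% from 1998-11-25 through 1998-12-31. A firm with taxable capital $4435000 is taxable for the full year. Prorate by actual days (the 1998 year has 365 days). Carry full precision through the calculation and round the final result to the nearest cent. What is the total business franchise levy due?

1998-01-01 to 1998-03-19: 78 days at 1.35% → $4435000 × 1.35% × 78/365 = $12794.6712
1998-03-20 to 1998-11-24: 250 days at 0.3% → $4435000 × 0.3% × 250/365 = $9113.0137
1998-11-25 to 1998-12-31: 37 days at 0.65% → $4435000 × 0.65% × 37/365 = $2922.2397
Total = $24829.9247

$24829.92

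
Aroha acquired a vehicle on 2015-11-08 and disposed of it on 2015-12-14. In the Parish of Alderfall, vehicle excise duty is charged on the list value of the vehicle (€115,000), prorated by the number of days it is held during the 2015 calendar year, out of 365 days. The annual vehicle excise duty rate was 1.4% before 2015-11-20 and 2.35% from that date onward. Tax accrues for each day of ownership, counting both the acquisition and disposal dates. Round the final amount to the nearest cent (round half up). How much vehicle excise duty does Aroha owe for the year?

€238.03

2015-11-08 to 2015-11-19: 12 days at 1.4% → €115,000 × 1.4% × 12/365 = €52.9315
2015-11-20 to 2015-12-14: 25 days at 2.35% → €115,000 × 2.35% × 25/365 = €185.1027
Total = €238.0342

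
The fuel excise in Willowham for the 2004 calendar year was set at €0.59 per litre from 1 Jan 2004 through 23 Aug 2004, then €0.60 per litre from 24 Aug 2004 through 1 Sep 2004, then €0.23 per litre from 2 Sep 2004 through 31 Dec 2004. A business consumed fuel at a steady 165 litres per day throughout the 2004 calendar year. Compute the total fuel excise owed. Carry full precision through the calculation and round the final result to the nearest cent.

€28,457.55

1 Jan – 23 Aug 2004: 236 days × 165 litres/day = 38,940 litres at €0.59/litre → €22,974.60
24 Aug – 1 Sep 2004: 9 days × 165 litres/day = 1,485 litres at €0.60/litre → €891.00
2 Sep – 31 Dec 2004: 121 days × 165 litres/day = 19,965 litres at €0.23/litre → €4,591.95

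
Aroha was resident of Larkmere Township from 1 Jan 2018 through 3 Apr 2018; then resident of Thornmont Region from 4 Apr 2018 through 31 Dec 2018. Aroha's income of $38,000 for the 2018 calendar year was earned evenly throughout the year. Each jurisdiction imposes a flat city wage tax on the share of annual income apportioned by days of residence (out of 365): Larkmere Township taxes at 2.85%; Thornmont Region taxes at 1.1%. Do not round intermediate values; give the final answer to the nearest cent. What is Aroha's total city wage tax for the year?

$587.44

Larkmere Township, 1 Jan – 3 Apr 2018: 93 days → $38,000 × 2.85% × 93/365 = $275.9425
Thornmont Region, 4 Apr – 31 Dec 2018: 272 days → $38,000 × 1.1% × 272/365 = $311.4959
Total = $587.4384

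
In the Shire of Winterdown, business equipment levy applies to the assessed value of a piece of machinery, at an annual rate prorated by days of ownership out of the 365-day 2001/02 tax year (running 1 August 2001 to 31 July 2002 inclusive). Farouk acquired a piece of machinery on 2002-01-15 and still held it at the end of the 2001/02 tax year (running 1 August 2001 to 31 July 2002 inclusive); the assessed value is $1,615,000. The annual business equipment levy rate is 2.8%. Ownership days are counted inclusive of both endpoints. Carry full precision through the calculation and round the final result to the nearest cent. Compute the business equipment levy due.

$24,530.30

Days held (2002-01-15 to 2002-07-31): 198 out of 365
Tax = $1,615,000 × 2.8% × 198/365 = $24,530.3014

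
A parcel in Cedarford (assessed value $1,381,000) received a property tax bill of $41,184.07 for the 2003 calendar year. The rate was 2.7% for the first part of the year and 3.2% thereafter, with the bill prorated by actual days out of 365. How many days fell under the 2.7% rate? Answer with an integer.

Let d = days at the first rate; then 365 − d days at the second rate.
$1,381,000 × [2.7%·d + 3.2%·(365−d)] / 365 = $41,184.07
Solving gives d = 159, so the new rate took effect on June 9, 2003.

159 days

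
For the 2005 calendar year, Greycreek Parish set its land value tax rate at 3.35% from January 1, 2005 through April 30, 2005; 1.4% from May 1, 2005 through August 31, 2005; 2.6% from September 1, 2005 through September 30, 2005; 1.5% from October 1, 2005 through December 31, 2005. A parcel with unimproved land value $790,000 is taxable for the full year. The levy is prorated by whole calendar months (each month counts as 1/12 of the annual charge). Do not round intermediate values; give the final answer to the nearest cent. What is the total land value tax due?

$17,182.50

January 1 – April 30, 2005: 4 months at 3.35% → $790,000 × 3.35% × 4/12 = $8,821.6667
May 1 – August 31, 2005: 4 months at 1.4% → $790,000 × 1.4% × 4/12 = $3,686.6667
September 1 – September 30, 2005: 1 month at 2.6% → $790,000 × 2.6% × 1/12 = $1,711.6667
October 1 – December 31, 2005: 3 months at 1.5% → $790,000 × 1.5% × 3/12 = $2,962.5000
Total = $17,182.5000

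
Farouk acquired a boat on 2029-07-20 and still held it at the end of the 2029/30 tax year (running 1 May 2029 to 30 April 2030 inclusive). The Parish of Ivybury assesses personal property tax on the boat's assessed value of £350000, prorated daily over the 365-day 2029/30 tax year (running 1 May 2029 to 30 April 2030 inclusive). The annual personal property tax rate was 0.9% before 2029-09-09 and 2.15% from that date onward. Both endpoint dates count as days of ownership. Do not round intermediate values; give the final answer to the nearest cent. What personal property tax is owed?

£5264.38

2029-07-20 to 2029-09-08: 51 days at 0.9% → £350000 × 0.9% × 51/365 = £440.1370
2029-09-09 to 2030-04-30: 234 days at 2.15% → £350000 × 2.15% × 234/365 = £4824.2466
Total = £5264.3836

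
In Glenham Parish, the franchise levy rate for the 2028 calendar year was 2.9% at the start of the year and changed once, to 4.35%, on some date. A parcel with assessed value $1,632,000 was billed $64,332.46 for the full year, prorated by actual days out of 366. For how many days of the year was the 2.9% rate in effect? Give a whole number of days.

Let d = days at the first rate; then 366 − d days at the second rate.
$1,632,000 × [2.9%·d + 4.35%·(366−d)] / 366 = $64,332.46
Solving gives d = 103, so the new rate took effect on 13 April 2028.

103 days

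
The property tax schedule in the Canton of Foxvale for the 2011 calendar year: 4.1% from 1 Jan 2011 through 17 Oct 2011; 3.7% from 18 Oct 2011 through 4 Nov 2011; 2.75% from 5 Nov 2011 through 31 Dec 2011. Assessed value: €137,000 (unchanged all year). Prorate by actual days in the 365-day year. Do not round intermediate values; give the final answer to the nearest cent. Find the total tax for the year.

€5,301.15

1 Jan – 17 Oct 2011: 290 days at 4.1% → €137,000 × 4.1% × 290/365 = €4,462.8219
18 Oct – 4 Nov 2011: 18 days at 3.7% → €137,000 × 3.7% × 18/365 = €249.9781
5 Nov – 31 Dec 2011: 57 days at 2.75% → €137,000 × 2.75% × 57/365 = €588.3493
Total = €5,301.1493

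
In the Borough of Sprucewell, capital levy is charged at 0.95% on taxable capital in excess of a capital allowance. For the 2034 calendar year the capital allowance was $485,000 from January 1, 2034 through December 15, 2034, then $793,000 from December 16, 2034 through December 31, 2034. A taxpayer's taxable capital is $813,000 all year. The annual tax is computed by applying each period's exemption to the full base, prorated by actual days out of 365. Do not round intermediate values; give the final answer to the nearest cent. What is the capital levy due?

$2,987.74

January 1 – December 15, 2034: 349 days, exemption $485,000 → ($813,000 − $485,000) × 0.95% × 349/365 = $2,979.4082
December 16 – December 31, 2034: 16 days, exemption $793,000 → ($813,000 − $793,000) × 0.95% × 16/365 = $8.3288
Total = $2,987.7370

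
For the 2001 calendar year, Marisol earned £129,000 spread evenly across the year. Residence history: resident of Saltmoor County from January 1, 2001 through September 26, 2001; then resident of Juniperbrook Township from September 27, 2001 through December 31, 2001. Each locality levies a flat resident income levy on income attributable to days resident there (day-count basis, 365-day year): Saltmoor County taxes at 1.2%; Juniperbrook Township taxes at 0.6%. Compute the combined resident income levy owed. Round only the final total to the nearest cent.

£1,344.43

Saltmoor County, January 1 – September 26, 2001: 269 days → £129,000 × 1.2% × 269/365 = £1,140.8548
Juniperbrook Township, September 27 – December 31, 2001: 96 days → £129,000 × 0.6% × 96/365 = £203.5726
Total = £1,344.4274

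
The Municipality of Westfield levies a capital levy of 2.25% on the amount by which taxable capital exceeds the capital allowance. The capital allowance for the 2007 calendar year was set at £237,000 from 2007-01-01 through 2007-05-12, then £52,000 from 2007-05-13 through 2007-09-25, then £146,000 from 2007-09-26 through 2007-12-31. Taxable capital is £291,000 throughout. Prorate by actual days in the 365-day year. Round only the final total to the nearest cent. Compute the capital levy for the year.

2007-01-01 to 2007-05-12: 132 days, exemption £237,000 → (£291,000 − £237,000) × 2.25% × 132/365 = £439.3973
2007-05-13 to 2007-09-25: 136 days, exemption £52,000 → (£291,000 − £52,000) × 2.25% × 136/365 = £2,003.6712
2007-09-26 to 2007-12-31: 97 days, exemption £146,000 → (£291,000 − £146,000) × 2.25% × 97/365 = £867.0205
Total = £3,310.0890

£3,310.09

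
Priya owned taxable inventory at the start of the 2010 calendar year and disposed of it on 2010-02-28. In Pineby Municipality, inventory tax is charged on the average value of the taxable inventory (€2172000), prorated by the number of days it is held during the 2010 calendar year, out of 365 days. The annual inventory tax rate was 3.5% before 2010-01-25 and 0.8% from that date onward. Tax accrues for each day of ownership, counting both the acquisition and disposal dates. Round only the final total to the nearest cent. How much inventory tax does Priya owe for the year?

2010-01-01 to 2010-01-24: 24 days at 3.5% → €2172000 × 3.5% × 24/365 = €4998.5753
2010-01-25 to 2010-02-28: 35 days at 0.8% → €2172000 × 0.8% × 35/365 = €1666.1918
Total = €6664.7671

€6664.77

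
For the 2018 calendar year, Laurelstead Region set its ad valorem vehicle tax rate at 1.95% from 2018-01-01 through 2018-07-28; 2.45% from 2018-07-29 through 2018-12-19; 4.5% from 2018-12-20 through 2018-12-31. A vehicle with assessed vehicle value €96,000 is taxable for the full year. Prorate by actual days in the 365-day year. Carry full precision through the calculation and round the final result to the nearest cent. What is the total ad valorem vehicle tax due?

2018-01-01 to 2018-07-28: 209 days at 1.95% → €96,000 × 1.95% × 209/365 = €1,071.9123
2018-07-29 to 2018-12-19: 144 days at 2.45% → €96,000 × 2.45% × 144/365 = €927.9123
2018-12-20 to 2018-12-31: 12 days at 4.5% → €96,000 × 4.5% × 12/365 = €142.0274
Total = €2,141.8521

€2,141.85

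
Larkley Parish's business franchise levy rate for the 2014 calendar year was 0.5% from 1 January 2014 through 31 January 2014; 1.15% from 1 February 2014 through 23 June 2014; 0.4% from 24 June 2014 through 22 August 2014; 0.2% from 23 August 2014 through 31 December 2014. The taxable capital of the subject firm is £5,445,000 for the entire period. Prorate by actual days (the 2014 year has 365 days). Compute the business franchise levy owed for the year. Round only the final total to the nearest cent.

£34,333.34

1 January – 31 January 2014: 31 days at 0.5% → £5,445,000 × 0.5% × 31/365 = £2,312.2603
1 February – 23 June 2014: 143 days at 1.15% → £5,445,000 × 1.15% × 143/365 = £24,532.3356
24 June – 22 August 2014: 60 days at 0.4% → £5,445,000 × 0.4% × 60/365 = £3,580.2740
23 August – 31 December 2014: 131 days at 0.2% → £5,445,000 × 0.2% × 131/365 = £3,908.4658
Total = £34,333.3356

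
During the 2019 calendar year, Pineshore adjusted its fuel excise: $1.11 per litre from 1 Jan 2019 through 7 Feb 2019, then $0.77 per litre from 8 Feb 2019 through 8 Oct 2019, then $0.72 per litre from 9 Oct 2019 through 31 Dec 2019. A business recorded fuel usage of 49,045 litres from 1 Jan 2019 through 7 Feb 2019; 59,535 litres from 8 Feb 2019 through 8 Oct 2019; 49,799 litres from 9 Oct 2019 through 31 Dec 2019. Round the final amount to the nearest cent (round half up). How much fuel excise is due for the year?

1 Jan – 7 Feb 2019: 49,045 litres at $1.11/litre → $54,439.95
8 Feb – 8 Oct 2019: 59,535 litres at $0.77/litre → $45,841.95
9 Oct – 31 Dec 2019: 49,799 litres at $0.72/litre → $35,855.28

$136,137.18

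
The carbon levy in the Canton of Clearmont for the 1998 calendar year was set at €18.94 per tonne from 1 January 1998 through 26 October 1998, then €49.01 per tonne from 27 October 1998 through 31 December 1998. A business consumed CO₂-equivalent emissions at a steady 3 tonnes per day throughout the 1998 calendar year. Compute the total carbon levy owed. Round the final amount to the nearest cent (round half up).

€26,693.16

1 January – 26 October 1998: 299 days × 3 tonnes/day = 897 tonnes at €18.94/tonne → €16,989.18
27 October – 31 December 1998: 66 days × 3 tonnes/day = 198 tonnes at €49.01/tonne → €9,703.98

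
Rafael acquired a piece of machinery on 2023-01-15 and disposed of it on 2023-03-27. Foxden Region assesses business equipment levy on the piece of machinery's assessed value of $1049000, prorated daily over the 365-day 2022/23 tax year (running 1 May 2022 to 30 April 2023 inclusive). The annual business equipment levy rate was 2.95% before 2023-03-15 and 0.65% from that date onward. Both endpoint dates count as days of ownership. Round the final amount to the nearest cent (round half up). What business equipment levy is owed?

2023-01-15 to 2023-03-14: 59 days at 2.95% → $1049000 × 2.95% × 59/365 = $5002.1493
2023-03-15 to 2023-03-27: 13 days at 0.65% → $1049000 × 0.65% × 13/365 = $242.8507
Total = $5245.0000

$5245.00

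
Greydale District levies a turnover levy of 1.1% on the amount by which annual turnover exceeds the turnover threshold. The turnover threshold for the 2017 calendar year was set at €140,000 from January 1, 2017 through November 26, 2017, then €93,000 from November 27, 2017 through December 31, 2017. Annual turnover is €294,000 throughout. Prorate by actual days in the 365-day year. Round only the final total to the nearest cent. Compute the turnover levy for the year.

January 1 – November 26, 2017: 330 days, exemption €140,000 → (€294,000 − €140,000) × 1.1% × 330/365 = €1,531.5616
November 27 – December 31, 2017: 35 days, exemption €93,000 → (€294,000 − €93,000) × 1.1% × 35/365 = €212.0137
Total = €1,743.5753

€1,743.58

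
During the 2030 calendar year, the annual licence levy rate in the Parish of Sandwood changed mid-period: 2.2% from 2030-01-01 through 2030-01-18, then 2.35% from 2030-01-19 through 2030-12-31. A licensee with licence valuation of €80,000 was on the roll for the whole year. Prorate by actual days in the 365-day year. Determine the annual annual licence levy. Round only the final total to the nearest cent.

2030-01-01 to 2030-01-18: 18 days at 2.2% → €80,000 × 2.2% × 18/365 = €86.7945
2030-01-19 to 2030-12-31: 347 days at 2.35% → €80,000 × 2.35% × 347/365 = €1,787.2877
Total = €1,874.0822

€1,874.08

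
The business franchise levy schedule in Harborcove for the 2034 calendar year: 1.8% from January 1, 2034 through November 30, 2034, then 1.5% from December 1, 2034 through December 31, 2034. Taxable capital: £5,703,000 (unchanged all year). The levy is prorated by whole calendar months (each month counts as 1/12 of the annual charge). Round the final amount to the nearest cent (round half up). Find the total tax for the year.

January 1 – November 30, 2034: 11 months at 1.8% → £5,703,000 × 1.8% × 11/12 = £94,099.5000
December 1 – December 31, 2034: 1 month at 1.5% → £5,703,000 × 1.5% × 1/12 = £7,128.7500
Total = £101,228.2500

£101,228.25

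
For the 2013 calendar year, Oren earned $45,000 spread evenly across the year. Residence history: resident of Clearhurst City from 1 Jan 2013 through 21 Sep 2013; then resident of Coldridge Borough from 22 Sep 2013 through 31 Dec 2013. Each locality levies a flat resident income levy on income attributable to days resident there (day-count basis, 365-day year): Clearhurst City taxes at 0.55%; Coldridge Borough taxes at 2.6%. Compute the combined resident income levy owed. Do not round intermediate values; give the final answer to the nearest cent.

$502.77

Clearhurst City, 1 Jan – 21 Sep 2013: 264 days → $45,000 × 0.55% × 264/365 = $179.0137
Coldridge Borough, 22 Sep – 31 Dec 2013: 101 days → $45,000 × 2.6% × 101/365 = $323.7534
Total = $502.7671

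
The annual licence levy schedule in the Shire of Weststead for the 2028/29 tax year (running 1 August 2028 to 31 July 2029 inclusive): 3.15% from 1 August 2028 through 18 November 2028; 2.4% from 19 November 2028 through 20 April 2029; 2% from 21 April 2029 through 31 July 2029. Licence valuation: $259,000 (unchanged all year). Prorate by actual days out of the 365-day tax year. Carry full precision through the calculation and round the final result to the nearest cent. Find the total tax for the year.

1 August – 18 November 2028: 110 days at 3.15% → $259,000 × 3.15% × 110/365 = $2,458.7260
19 November 2028 – 20 April 2029: 153 days at 2.4% → $259,000 × 2.4% × 153/365 = $2,605.6110
21 April – 31 July 2029: 102 days at 2% → $259,000 × 2% × 102/365 = $1,447.5616
Total = $6,511.8986

$6,511.90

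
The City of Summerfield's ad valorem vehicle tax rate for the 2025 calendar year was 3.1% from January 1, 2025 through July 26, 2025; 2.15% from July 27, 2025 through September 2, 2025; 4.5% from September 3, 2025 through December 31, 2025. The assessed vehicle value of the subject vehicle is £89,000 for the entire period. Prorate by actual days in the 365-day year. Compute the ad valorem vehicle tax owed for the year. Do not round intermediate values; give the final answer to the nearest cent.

January 1 – July 26, 2025: 207 days at 3.1% → £89,000 × 3.1% × 207/365 = £1,564.6932
July 27 – September 2, 2025: 38 days at 2.15% → £89,000 × 2.15% × 38/365 = £199.2137
September 3 – December 31, 2025: 120 days at 4.5% → £89,000 × 4.5% × 120/365 = £1,316.7123
Total = £3,080.6192

£3,080.62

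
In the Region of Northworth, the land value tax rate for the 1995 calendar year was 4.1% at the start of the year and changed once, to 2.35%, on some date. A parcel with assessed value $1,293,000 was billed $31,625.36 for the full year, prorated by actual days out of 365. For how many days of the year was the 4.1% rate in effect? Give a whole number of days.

20 days

Let d = days at the first rate; then 365 − d days at the second rate.
$1,293,000 × [4.1%·d + 2.35%·(365−d)] / 365 = $31,625.36
Solving gives d = 20, so the new rate took effect on 21 Jan 1995.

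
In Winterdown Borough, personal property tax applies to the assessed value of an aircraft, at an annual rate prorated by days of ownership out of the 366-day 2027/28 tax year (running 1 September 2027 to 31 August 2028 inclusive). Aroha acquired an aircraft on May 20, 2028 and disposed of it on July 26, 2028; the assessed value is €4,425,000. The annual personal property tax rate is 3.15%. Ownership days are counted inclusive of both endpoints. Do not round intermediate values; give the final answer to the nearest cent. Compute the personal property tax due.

€25,897.13

Days held (May 20 – July 26, 2028): 68 out of 366
Tax = €4,425,000 × 3.15% × 68/366 = €25,897.1311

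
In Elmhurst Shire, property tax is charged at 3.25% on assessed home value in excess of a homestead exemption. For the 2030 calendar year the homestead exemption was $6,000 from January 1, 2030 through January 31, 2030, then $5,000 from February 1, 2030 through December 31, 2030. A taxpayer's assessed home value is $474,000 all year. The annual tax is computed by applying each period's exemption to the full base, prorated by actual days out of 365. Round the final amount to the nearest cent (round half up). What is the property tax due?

$15,239.74

January 1 – January 31, 2030: 31 days, exemption $6,000 → ($474,000 − $6,000) × 3.25% × 31/365 = $1,291.8082
February 1 – December 31, 2030: 334 days, exemption $5,000 → ($474,000 − $5,000) × 3.25% × 334/365 = $13,947.9315
Total = $15,239.7397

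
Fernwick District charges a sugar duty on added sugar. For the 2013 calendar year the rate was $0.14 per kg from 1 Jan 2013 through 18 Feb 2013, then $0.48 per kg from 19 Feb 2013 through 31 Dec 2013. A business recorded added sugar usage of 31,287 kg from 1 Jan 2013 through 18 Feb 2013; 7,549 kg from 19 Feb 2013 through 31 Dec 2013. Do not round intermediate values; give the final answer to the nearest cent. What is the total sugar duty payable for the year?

1 Jan – 18 Feb 2013: 31,287 kg at $0.14/kg → $4,380.18
19 Feb – 31 Dec 2013: 7,549 kg at $0.48/kg → $3,623.52

$8,003.70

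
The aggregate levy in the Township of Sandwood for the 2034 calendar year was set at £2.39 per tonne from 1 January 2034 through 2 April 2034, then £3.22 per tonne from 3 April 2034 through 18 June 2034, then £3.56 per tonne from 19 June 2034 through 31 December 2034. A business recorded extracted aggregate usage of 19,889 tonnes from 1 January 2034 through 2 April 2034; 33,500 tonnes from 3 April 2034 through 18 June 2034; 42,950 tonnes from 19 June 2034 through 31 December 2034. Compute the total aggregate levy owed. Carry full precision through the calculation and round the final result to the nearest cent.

1 January – 2 April 2034: 19,889 tonnes at £2.39/tonne → £47534.71
3 April – 18 June 2034: 33,500 tonnes at £3.22/tonne → £107870.00
19 June – 31 December 2034: 42,950 tonnes at £3.56/tonne → £152902.00

£308306.71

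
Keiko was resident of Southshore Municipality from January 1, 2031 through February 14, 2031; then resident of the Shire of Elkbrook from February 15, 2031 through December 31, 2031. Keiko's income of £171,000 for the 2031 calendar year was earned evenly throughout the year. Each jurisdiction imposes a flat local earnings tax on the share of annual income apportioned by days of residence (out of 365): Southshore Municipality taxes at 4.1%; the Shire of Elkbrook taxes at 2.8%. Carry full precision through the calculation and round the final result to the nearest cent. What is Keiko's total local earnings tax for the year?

Southshore Municipality, January 1 – February 14, 2031: 45 days → £171,000 × 4.1% × 45/365 = £864.3699
The Shire of Elkbrook, February 15 – December 31, 2031: 320 days → £171,000 × 2.8% × 320/365 = £4,197.6986
Total = £5,062.0685

£5,062.07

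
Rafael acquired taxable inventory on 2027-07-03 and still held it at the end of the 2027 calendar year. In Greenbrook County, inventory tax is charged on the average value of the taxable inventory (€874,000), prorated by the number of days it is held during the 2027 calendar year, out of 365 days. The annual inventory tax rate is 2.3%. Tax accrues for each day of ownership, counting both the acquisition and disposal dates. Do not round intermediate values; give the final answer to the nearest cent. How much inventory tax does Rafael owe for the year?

€10,023.46

Days held (2027-07-03 to 2027-12-31): 182 out of 365
Tax = €874,000 × 2.3% × 182/365 = €10,023.4630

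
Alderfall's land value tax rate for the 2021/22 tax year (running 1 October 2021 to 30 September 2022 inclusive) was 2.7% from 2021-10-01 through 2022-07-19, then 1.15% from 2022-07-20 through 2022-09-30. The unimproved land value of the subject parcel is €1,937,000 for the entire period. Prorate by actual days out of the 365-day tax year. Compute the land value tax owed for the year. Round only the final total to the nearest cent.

€46,294.30

2021-10-01 to 2022-07-19: 292 days at 2.7% → €1,937,000 × 2.7% × 292/365 = €41,839.2000
2022-07-20 to 2022-09-30: 73 days at 1.15% → €1,937,000 × 1.15% × 73/365 = €4,455.1000
Total = €46,294.3000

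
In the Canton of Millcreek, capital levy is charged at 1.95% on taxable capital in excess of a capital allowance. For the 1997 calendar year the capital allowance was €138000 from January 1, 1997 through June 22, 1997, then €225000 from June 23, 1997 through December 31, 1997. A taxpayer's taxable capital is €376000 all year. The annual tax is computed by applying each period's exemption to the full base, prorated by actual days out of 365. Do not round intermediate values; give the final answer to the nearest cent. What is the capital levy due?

January 1 – June 22, 1997: 173 days, exemption €138000 → (€376000 − €138000) × 1.95% × 173/365 = €2199.7068
June 23 – December 31, 1997: 192 days, exemption €225000 → (€376000 − €225000) × 1.95% × 192/365 = €1548.8877
Total = €3748.5945

€3748.59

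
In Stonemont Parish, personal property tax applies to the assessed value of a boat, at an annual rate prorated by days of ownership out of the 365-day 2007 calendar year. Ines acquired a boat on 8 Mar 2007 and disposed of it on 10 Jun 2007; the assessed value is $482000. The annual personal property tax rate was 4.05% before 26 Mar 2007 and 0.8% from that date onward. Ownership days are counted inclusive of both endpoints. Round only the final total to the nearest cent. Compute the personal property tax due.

$1776.14

8 Mar – 25 Mar 2007: 18 days at 4.05% → $482000 × 4.05% × 18/365 = $962.6795
26 Mar – 10 Jun 2007: 77 days at 0.8% → $482000 × 0.8% × 77/365 = $813.4575
Total = $1776.1370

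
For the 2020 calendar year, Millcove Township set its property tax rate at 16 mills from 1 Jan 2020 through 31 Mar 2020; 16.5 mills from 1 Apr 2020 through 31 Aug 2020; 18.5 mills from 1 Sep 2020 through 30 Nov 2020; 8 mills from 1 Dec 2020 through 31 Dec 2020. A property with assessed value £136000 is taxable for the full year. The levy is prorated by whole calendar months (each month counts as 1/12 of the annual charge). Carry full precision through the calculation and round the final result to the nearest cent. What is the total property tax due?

1 Jan – 31 Mar 2020: 3 months at 16 mills → £136000 × 1.6% × 3/12 = £544.0000
1 Apr – 31 Aug 2020: 5 months at 16.5 mills → £136000 × 1.65% × 5/12 = £935.0000
1 Sep – 30 Nov 2020: 3 months at 18.5 mills → £136000 × 1.85% × 3/12 = £629.0000
1 Dec – 31 Dec 2020: 1 month at 8 mills → £136000 × 0.8% × 1/12 = £90.6667
Total = £2198.6667

£2198.67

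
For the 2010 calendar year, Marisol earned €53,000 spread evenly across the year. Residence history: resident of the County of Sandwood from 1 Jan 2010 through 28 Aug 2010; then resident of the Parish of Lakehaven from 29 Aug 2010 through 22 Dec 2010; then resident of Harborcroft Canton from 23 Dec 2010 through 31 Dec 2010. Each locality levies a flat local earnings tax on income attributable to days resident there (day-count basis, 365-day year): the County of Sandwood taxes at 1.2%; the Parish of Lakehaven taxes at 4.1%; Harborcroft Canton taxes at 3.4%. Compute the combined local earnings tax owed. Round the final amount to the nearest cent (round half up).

The County of Sandwood, 1 Jan – 28 Aug 2010: 240 days → €53,000 × 1.2% × 240/365 = €418.1918
The Parish of Lakehaven, 29 Aug – 22 Dec 2010: 116 days → €53,000 × 4.1% × 116/365 = €690.5973
Harborcroft Canton, 23 Dec – 31 Dec 2010: 9 days → €53,000 × 3.4% × 9/365 = €44.4329
Total = €1,153.2219

€1,153.22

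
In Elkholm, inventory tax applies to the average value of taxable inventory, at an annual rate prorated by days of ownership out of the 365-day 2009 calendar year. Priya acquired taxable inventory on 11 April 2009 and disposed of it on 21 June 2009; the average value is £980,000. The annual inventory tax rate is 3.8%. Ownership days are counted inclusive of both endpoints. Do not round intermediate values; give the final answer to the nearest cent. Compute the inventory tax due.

Days held (11 April – 21 June 2009): 72 out of 365
Tax = £980,000 × 3.8% × 72/365 = £7,345.9726

£7,345.97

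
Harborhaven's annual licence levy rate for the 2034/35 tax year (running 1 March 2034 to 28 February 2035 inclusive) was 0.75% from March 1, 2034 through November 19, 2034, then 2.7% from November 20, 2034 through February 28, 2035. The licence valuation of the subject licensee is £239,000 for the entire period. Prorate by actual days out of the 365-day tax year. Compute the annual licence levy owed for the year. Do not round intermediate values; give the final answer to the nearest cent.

March 1 – November 19, 2034: 264 days at 0.75% → £239,000 × 0.75% × 264/365 = £1,296.4932
November 20, 2034 – February 28, 2035: 101 days at 2.7% → £239,000 × 2.7% × 101/365 = £1,785.6247
Total = £3,082.1178

£3,082.12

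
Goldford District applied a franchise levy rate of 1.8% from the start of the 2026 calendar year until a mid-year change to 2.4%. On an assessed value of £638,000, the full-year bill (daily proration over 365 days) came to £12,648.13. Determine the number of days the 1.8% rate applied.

Let d = days at the first rate; then 365 − d days at the second rate.
£638,000 × [1.8%·d + 2.4%·(365−d)] / 365 = £12,648.13
Solving gives d = 254, so the new rate took effect on September 12, 2026.

254 days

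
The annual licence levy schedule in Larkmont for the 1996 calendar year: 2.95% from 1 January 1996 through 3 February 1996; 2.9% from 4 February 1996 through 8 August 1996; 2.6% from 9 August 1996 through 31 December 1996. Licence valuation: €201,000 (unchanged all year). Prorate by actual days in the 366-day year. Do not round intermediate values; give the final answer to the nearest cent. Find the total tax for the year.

1 January – 3 February 1996: 34 days at 2.95% → €201,000 × 2.95% × 34/366 = €550.8279
4 February – 8 August 1996: 187 days at 2.9% → €201,000 × 2.9% × 187/366 = €2,978.2049
9 August – 31 December 1996: 145 days at 2.6% → €201,000 × 2.6% × 145/366 = €2,070.4098
Total = €5,599.4426

€5,599.44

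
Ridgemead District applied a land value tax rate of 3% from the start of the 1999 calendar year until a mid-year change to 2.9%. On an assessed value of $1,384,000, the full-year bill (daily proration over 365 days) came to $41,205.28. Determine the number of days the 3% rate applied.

Let d = days at the first rate; then 365 − d days at the second rate.
$1,384,000 × [3%·d + 2.9%·(365−d)] / 365 = $41,205.28
Solving gives d = 282, so the new rate took effect on 10 Oct 1999.

282 days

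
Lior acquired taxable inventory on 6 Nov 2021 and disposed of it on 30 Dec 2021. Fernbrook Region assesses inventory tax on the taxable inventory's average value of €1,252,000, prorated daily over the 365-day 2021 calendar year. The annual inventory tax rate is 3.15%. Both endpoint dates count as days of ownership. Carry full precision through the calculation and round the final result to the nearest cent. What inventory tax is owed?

Days held (6 Nov – 30 Dec 2021): 55 out of 365
Tax = €1,252,000 × 3.15% × 55/365 = €5,942.7123

€5,942.71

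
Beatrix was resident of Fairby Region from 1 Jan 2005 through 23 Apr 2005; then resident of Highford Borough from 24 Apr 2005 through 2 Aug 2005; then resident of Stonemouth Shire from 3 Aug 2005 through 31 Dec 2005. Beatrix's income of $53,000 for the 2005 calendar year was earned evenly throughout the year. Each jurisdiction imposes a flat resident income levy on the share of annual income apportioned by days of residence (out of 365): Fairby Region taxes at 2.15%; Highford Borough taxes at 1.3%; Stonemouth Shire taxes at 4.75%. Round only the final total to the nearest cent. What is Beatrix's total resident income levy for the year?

Fairby Region, 1 Jan – 23 Apr 2005: 113 days → $53,000 × 2.15% × 113/365 = $352.7767
Highford Borough, 24 Apr – 2 Aug 2005: 101 days → $53,000 × 1.3% × 101/365 = $190.6548
Stonemouth Shire, 3 Aug – 31 Dec 2005: 151 days → $53,000 × 4.75% × 151/365 = $1,041.4863
Total = $1,584.9178

$1,584.92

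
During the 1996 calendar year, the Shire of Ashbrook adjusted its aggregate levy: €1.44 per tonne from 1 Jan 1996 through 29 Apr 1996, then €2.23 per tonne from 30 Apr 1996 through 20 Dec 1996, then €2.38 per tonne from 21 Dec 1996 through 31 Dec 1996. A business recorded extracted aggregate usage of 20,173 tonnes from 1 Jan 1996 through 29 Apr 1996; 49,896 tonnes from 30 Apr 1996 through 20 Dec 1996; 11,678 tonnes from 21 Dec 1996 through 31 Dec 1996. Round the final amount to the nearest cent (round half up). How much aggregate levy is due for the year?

1 Jan – 29 Apr 1996: 20,173 tonnes at €1.44/tonne → €29,049.12
30 Apr – 20 Dec 1996: 49,896 tonnes at €2.23/tonne → €111,268.08
21 Dec – 31 Dec 1996: 11,678 tonnes at €2.38/tonne → €27,793.64

€168,110.84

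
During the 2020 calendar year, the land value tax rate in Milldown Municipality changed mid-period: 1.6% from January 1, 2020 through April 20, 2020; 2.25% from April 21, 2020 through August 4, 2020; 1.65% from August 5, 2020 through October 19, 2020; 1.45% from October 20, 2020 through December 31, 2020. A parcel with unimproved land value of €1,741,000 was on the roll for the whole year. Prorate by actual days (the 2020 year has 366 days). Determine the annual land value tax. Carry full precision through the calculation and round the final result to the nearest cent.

€30,793.34

January 1 – April 20, 2020: 111 days at 1.6% → €1,741,000 × 1.6% × 111/366 = €8,448.1311
April 21 – August 4, 2020: 106 days at 2.25% → €1,741,000 × 2.25% × 106/366 = €11,345.0410
August 5 – October 19, 2020: 76 days at 1.65% → €1,741,000 × 1.65% × 76/366 = €5,965.0656
October 20 – December 31, 2020: 73 days at 1.45% → €1,741,000 × 1.45% × 73/366 = €5,035.1052
Total = €30,793.3429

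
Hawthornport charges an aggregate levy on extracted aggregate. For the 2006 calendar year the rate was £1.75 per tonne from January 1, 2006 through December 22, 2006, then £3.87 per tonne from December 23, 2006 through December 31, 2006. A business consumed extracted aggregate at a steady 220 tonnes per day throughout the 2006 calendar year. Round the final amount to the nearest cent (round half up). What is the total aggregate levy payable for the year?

£144722.60

January 1 – December 22, 2006: 356 days × 220 tonnes/day = 78,320 tonnes at £1.75/tonne → £137060.00
December 23 – December 31, 2006: 9 days × 220 tonnes/day = 1,980 tonnes at £3.87/tonne → £7662.60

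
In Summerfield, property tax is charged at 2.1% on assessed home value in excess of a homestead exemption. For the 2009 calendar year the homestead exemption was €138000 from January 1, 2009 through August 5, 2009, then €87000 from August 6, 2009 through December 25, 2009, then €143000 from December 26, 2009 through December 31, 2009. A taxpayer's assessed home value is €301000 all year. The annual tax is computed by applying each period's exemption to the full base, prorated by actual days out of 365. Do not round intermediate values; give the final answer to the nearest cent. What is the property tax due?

€3837.94

January 1 – August 5, 2009: 217 days, exemption €138000 → (€301000 − €138000) × 2.1% × 217/365 = €2035.0438
August 6 – December 25, 2009: 142 days, exemption €87000 → (€301000 − €87000) × 2.1% × 142/365 = €1748.3507
December 26 – December 31, 2009: 6 days, exemption €143000 → (€301000 − €143000) × 2.1% × 6/365 = €54.5425
Total = €3837.9370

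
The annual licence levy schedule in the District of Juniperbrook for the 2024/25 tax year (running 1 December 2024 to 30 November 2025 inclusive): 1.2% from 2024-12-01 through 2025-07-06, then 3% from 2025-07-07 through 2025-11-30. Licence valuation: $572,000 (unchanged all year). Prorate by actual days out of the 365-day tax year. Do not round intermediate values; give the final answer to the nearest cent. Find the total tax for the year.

$11,010.61

2024-12-01 to 2025-07-06: 218 days at 1.2% → $572,000 × 1.2% × 218/365 = $4,099.5945
2025-07-07 to 2025-11-30: 147 days at 3% → $572,000 × 3% × 147/365 = $6,911.0137
Total = $11,010.6082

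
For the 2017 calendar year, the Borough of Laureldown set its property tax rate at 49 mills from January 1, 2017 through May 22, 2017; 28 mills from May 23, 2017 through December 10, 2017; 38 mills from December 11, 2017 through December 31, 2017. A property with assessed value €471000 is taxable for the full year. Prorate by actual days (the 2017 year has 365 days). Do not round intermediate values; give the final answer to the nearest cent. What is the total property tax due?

January 1 – May 22, 2017: 142 days at 49 mills → €471000 × 4.9% × 142/365 = €8978.6795
May 23 – December 10, 2017: 202 days at 28 mills → €471000 × 2.8% × 202/365 = €7298.5644
December 11 – December 31, 2017: 21 days at 38 mills → €471000 × 3.8% × 21/365 = €1029.7479
Total = €17306.9918

€17306.99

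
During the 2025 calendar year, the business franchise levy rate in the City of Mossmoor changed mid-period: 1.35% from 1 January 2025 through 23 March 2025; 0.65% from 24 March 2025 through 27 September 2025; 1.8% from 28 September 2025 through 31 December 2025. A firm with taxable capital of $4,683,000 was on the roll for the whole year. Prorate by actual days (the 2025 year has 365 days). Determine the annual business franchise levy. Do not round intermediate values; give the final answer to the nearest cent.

$51,820.92

1 January – 23 March 2025: 82 days at 1.35% → $4,683,000 × 1.35% × 82/365 = $14,202.9616
24 March – 27 September 2025: 188 days at 0.65% → $4,683,000 × 0.65% × 188/365 = $15,678.4274
28 September – 31 December 2025: 95 days at 1.8% → $4,683,000 × 1.8% × 95/365 = $21,939.5342
Total = $51,820.9233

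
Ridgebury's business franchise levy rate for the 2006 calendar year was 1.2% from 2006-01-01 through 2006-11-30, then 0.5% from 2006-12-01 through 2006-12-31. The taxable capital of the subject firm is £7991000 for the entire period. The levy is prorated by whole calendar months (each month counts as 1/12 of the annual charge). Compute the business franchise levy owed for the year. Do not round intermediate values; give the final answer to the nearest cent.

£91230.58

2006-01-01 to 2006-11-30: 11 months at 1.2% → £7991000 × 1.2% × 11/12 = £87901.0000
2006-12-01 to 2006-12-31: 1 month at 0.5% → £7991000 × 0.5% × 1/12 = £3329.5833
Total = £91230.5833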